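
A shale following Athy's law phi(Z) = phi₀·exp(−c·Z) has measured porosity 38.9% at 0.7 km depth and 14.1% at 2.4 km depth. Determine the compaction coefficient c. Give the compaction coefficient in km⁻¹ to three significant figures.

0.597 km⁻¹

Athy: phi(Z) = phi₀ e^(−cZ) ⇒ phi₁/phi₂ = e^{c(Z₂−Z₁)} ⇒ c = ln(phi₁/phi₂)/(Z₂−Z₁)
c = ln(0.389/0.141) / (2.4 − 0.7) = ln(2.759) / 1.7 = 1.0148 / 1.7 = 0.597 km⁻¹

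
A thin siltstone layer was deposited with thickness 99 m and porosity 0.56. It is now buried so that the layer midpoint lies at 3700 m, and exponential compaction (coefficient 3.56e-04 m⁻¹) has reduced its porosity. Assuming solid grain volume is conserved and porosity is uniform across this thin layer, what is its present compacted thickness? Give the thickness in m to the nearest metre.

51 m

Working in km (1 km = 1000 m; c in km⁻¹ = c in m⁻¹ × 1000):
Porosity at 3.7 km: φ = 0.56·exp(−0.356×3.7) = 0.1500
Solid-volume conservation: h(1−φ) = h₀(1−φ₀) ⇒ h = h₀·(1−φ₀)/(1−φ)
h = 0.099 × (1 − 0.56)/(1 − 0.1500) = 0.099 × 0.5177 = 0.0512 km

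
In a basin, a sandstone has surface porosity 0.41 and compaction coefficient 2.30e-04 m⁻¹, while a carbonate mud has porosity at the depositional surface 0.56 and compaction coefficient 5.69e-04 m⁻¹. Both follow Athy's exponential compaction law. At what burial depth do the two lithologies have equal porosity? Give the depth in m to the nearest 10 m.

Working in km (1 km = 1000 m; k in km⁻¹ = k in m⁻¹ × 1000):
Set phi₀ₐ e^(−kₐd) = phi₀ᵦ e^(−kᵦd) ⇒ ln(phi₀ₐ/phi₀ᵦ) = (kₐ − kᵦ)·d
d = ln(0.41/0.56) / (0.23 − 0.569) = -0.3118 / -0.339 = 0.920 km

920 m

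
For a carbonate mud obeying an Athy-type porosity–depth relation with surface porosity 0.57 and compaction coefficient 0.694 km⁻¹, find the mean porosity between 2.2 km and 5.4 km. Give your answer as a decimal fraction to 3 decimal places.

⟨φ⟩ = (1/(d₂−d₁)) ∫ φ₀ e^(−cd) dd = φ₀·(e^(−c·d₁) − e^(−c·d₂)) / (c·(d₂−d₁))
e^(−0.694×2.2) = 0.2172; e^(−0.694×5.4) = 0.0236
⟨φ⟩ = 0.57 × (0.2172 − 0.0236) / (0.694 × 3.2) = 0.57 × 0.0872 = 0.0497

0.050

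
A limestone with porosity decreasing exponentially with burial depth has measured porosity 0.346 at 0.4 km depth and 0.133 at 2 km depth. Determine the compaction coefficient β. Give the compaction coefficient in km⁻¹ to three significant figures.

0.598 km⁻¹

Athy: φ(z) = φ₀ e^(−βz) ⇒ φ₁/φ₂ = e^{β(z₂−z₁)} ⇒ β = ln(φ₁/φ₂)/(z₂−z₁)
β = ln(0.346/0.133) / (2 − 0.4) = ln(2.602) / 1.6 = 0.9561 / 1.6 = 0.5976 km⁻¹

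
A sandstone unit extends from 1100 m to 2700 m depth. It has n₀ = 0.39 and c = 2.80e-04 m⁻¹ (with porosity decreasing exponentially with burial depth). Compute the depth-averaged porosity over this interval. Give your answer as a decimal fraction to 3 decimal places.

0.231

Working in km (1 km = 1000 m; c in km⁻¹ = c in m⁻¹ × 1000):
⟨n⟩ = (1/(z₂−z₁)) ∫ n₀ e^(−cz) dz = n₀·(e^(−c·z₁) − e^(−c·z₂)) / (c·(z₂−z₁))
e^(−0.28×1.1) = 0.7349; e^(−0.28×2.7) = 0.4695
⟨n⟩ = 0.39 × (0.7349 − 0.4695) / (0.28 × 1.6) = 0.39 × 0.5924 = 0.2310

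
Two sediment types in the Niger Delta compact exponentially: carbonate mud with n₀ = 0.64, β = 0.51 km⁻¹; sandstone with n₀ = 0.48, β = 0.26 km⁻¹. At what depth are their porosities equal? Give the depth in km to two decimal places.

1.15 km

Set n₀ₐ e^(−βₐz) = n₀ᵦ e^(−βᵦz) ⇒ ln(n₀ₐ/n₀ᵦ) = (βₐ − βᵦ)·z
z = ln(0.64/0.48) / (0.51 − 0.26) = 0.2877 / 0.25 = 1.151 km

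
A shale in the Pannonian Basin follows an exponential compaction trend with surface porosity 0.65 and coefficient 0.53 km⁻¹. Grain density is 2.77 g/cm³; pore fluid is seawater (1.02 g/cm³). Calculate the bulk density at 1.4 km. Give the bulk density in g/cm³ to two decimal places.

Porosity at depth: φ = 0.65·exp(−0.53×1.4) = 0.65×0.4762 = 0.3095
Bulk density: ρ_b = (1−φ)ρ_g + φ·ρ_f = 0.6905×2.77 + 0.3095×1.02
       = 1.913 + 0.316 = 2.228 g/cm³

2.23 g/cm³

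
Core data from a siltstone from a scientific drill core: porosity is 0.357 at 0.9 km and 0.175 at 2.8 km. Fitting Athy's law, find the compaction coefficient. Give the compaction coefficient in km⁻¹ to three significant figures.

0.375 km⁻¹

Athy: phi(z) = phi₀ e^(−kz) ⇒ phi₁/phi₂ = e^{k(z₂−z₁)} ⇒ k = ln(phi₁/phi₂)/(z₂−z₁)
k = ln(0.357/0.175) / (2.8 − 0.9) = ln(2.04) / 1.9 = 0.7129 / 1.9 = 0.3752 km⁻¹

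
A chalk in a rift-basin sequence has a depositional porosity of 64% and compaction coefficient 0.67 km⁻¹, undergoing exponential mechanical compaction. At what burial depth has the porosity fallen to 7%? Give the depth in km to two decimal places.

3.30 km

Invert Athy's law: Z = ln(φ₀/φ) / c
Z = ln(0.64/0.07) / 0.67 = ln(9.143) / 0.67 = 2.2130 / 0.67 = 3.303 km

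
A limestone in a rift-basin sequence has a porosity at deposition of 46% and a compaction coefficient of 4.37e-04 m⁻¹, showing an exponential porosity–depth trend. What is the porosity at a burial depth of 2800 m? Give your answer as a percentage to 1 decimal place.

13.5%

Working in km (1 km = 1000 m; β in km⁻¹ = β in m⁻¹ × 1000):
φ = φ₀·exp(−β·z) = 0.46 × exp(−0.437 × 2.8) = 0.46 × exp(−1.224)
  = 0.46 × 0.2942 = 0.1353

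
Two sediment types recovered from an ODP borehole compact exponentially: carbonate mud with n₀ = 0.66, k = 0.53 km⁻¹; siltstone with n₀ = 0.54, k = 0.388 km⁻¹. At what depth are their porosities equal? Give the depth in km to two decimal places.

1.41 km

Set n₀ₐ e^(−kₐd) = n₀ᵦ e^(−kᵦd) ⇒ ln(n₀ₐ/n₀ᵦ) = (kₐ − kᵦ)·d
d = ln(0.66/0.54) / (0.53 − 0.388) = 0.2007 / 0.142 = 1.413 km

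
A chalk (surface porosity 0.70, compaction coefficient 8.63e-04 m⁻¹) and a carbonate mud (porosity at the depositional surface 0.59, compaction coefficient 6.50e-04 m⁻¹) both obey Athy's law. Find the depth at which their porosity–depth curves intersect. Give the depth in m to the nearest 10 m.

800 m

Working in km (1 km = 1000 m; c in km⁻¹ = c in m⁻¹ × 1000):
Set n₀ₐ e^(−cₐZ) = n₀ᵦ e^(−cᵦZ) ⇒ ln(n₀ₐ/n₀ᵦ) = (cₐ − cᵦ)·Z
Z = ln(0.7/0.59) / (0.863 − 0.65) = 0.1710 / 0.213 = 0.803 km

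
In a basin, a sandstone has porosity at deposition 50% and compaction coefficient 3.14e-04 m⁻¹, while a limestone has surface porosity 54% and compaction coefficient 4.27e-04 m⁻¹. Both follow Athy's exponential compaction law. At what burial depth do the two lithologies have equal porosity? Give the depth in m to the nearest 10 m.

680 m

Working in km (1 km = 1000 m; c in km⁻¹ = c in m⁻¹ × 1000):
Set n₀ₐ e^(−cₐd) = n₀ᵦ e^(−cᵦd) ⇒ ln(n₀ₐ/n₀ᵦ) = (cₐ − cᵦ)·d
d = ln(0.5/0.54) / (0.314 − 0.427) = -0.0770 / -0.113 = 0.681 km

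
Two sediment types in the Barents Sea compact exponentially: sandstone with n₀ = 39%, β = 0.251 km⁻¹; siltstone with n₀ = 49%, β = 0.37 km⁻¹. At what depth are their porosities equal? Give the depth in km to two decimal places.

1.92 km

Set n₀ₐ e^(−βₐZ) = n₀ᵦ e^(−βᵦZ) ⇒ ln(n₀ₐ/n₀ᵦ) = (βₐ − βᵦ)·Z
Z = ln(0.39/0.49) / (0.251 − 0.37) = -0.2283 / -0.119 = 1.918 km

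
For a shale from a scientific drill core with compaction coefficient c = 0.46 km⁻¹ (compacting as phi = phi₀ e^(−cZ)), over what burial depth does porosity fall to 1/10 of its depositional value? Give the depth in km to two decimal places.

phi/phi₀ = 1/10 ⇒ exp(−c·Z) = 1/10 ⇒ Z = ln(10) / c
Z = 2.3026 / 0.46 = 5.006 km

5.01 km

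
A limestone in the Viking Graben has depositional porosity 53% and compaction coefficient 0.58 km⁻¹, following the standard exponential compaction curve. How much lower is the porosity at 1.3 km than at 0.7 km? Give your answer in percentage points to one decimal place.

10.4 percentage points

φ(0.7) = 0.53·e^(−0.58×0.7) = 0.3531
φ(1.3) = 0.53·e^(−0.58×1.3) = 0.2494
Δφ = 0.3531 − 0.2494 = 0.1038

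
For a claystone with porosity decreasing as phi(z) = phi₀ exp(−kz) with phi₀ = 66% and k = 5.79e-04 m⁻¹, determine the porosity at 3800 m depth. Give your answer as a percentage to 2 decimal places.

Working in km (1 km = 1000 m; k in km⁻¹ = k in m⁻¹ × 1000):
phi = phi₀·exp(−k·z) = 0.66 × exp(−0.579 × 3.8) = 0.66 × exp(−2.2)
  = 0.66 × 0.1108 = 0.0731

7.31%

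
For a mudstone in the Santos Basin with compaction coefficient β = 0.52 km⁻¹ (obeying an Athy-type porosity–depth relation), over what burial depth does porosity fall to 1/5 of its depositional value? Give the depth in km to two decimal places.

3.10 km

phi/phi₀ = 1/5 ⇒ exp(−β·z) = 1/5 ⇒ z = ln(5) / β
z = 1.6094 / 0.52 = 3.095 km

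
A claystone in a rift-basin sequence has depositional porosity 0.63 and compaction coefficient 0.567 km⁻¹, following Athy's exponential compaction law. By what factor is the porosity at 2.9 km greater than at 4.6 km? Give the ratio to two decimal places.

n(z₁)/n(z₂) = e^(−β·z₁)/e^(−β·z₂) = e^{β(z₂−z₁)}
= exp(0.567 × 1.7) = exp(0.9639) = 2.6219

2.62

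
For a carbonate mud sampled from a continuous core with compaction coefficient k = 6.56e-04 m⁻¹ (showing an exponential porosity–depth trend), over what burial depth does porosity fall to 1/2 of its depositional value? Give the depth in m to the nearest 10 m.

1060 m

Working in km (1 km = 1000 m; k in km⁻¹ = k in m⁻¹ × 1000):
n/n₀ = 1/2 ⇒ exp(−k·z) = 1/2 ⇒ z = ln(2) / k
z = 0.6931 / 0.656 = 1.057 km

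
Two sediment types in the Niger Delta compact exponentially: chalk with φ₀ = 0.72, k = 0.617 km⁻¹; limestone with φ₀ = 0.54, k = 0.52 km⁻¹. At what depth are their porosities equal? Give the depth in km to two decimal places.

Set φ₀ₐ e^(−kₐz) = φ₀ᵦ e^(−kᵦz) ⇒ ln(φ₀ₐ/φ₀ᵦ) = (kₐ − kᵦ)·z
z = ln(0.72/0.54) / (0.617 − 0.52) = 0.2877 / 0.097 = 2.966 km

2.97 km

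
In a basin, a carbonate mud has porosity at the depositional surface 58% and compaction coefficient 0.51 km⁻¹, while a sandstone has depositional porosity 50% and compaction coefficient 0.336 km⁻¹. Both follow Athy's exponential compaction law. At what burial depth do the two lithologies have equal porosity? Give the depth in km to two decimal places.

0.85 km

Set n₀ₐ e^(−kₐZ) = n₀ᵦ e^(−kᵦZ) ⇒ ln(n₀ₐ/n₀ᵦ) = (kₐ − kᵦ)·Z
Z = ln(0.58/0.5) / (0.51 − 0.336) = 0.1484 / 0.174 = 0.853 km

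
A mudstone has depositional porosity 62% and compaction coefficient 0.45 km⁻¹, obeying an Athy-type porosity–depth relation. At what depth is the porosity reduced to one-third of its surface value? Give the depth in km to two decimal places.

phi/phi₀ = 1/3 ⇒ exp(−k·Z) = 1/3 ⇒ Z = ln(3) / k
Z = 1.0986 / 0.45 = 2.441 km

2.44 km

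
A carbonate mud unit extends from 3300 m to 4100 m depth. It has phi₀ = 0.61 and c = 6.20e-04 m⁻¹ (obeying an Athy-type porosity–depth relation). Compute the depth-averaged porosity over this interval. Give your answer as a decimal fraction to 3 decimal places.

0.062

Working in km (1 km = 1000 m; c in km⁻¹ = c in m⁻¹ × 1000):
⟨phi⟩ = (1/(Z₂−Z₁)) ∫ phi₀ e^(−cZ) dZ = phi₀·(e^(−c·Z₁) − e^(−c·Z₂)) / (c·(Z₂−Z₁))
e^(−0.62×3.3) = 0.1293; e^(−0.62×4.1) = 0.0787
⟨phi⟩ = 0.61 × (0.1293 − 0.0787) / (0.62 × 0.8) = 0.61 × 0.1019 = 0.0622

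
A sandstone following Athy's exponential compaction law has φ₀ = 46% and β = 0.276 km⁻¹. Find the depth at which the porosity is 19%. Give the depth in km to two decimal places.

3.20 km

Invert Athy's law: Z = ln(φ₀/φ) / β
Z = ln(0.46/0.19) / 0.276 = ln(2.421) / 0.276 = 0.8842 / 0.276 = 3.204 km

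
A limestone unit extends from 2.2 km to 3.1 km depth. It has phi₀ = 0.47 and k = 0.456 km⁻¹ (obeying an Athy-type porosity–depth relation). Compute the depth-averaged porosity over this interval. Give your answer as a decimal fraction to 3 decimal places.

0.141

⟨phi⟩ = (1/(d₂−d₁)) ∫ phi₀ e^(−kd) dd = phi₀·(e^(−k·d₁) − e^(−k·d₂)) / (k·(d₂−d₁))
e^(−0.456×2.2) = 0.3667; e^(−0.456×3.1) = 0.2433
⟨phi⟩ = 0.47 × (0.3667 − 0.2433) / (0.456 × 0.9) = 0.47 × 0.3008 = 0.1414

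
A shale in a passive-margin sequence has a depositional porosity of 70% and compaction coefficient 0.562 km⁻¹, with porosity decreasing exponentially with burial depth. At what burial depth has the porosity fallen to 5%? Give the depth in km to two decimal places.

Invert Athy's law: Z = ln(phi₀/phi) / β
Z = ln(0.7/0.05) / 0.562 = ln(14) / 0.562 = 2.6391 / 0.562 = 4.696 km

4.70 km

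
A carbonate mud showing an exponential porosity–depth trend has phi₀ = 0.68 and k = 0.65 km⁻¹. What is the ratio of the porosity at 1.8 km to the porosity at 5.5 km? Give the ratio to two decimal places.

11.08

phi(d₁)/phi(d₂) = e^(−k·d₁)/e^(−k·d₂) = e^{k(d₂−d₁)}
= exp(0.65 × 3.7) = exp(2.405) = 11.0784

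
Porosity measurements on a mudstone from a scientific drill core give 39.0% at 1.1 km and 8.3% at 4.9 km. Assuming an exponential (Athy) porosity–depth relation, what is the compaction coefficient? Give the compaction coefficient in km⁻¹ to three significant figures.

0.407 km⁻¹

Athy: φ(Z) = φ₀ e^(−βZ) ⇒ φ₁/φ₂ = e^{β(Z₂−Z₁)} ⇒ β = ln(φ₁/φ₂)/(Z₂−Z₁)
β = ln(0.39/0.083) / (4.9 − 1.1) = ln(4.699) / 3.8 = 1.5473 / 3.8 = 0.4072 km⁻¹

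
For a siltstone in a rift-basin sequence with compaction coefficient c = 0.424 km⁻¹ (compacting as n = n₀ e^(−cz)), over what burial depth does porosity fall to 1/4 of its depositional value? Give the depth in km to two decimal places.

n/n₀ = 1/4 ⇒ exp(−c·z) = 1/4 ⇒ z = ln(4) / c
z = 1.3863 / 0.424 = 3.270 km

3.27 km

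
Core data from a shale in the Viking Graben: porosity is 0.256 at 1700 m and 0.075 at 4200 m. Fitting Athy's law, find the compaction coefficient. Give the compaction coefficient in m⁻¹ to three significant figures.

Working in km (1 km = 1000 m; k in km⁻¹ = k in m⁻¹ × 1000):
Athy: phi(d) = phi₀ e^(−kd) ⇒ phi₁/phi₂ = e^{k(d₂−d₁)} ⇒ k = ln(phi₁/phi₂)/(d₂−d₁)
k = ln(0.256/0.075) / (4.2 − 1.7) = ln(3.413) / 2.5 = 1.2277 / 2.5 = 0.4911 km⁻¹

0.000491 m⁻¹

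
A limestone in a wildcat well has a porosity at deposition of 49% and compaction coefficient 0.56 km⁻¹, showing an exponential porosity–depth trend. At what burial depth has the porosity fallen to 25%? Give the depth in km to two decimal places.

1.20 km

Invert Athy's law: z = ln(φ₀/φ) / c
z = ln(0.49/0.25) / 0.56 = ln(1.96) / 0.56 = 0.6729 / 0.56 = 1.202 km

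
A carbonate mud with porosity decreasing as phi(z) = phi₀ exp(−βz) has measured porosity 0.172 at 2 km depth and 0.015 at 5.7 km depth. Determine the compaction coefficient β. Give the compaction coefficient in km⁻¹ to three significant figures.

0.659 km⁻¹

Athy: phi(z) = phi₀ e^(−βz) ⇒ phi₁/phi₂ = e^{β(z₂−z₁)} ⇒ β = ln(phi₁/phi₂)/(z₂−z₁)
β = ln(0.172/0.015) / (5.7 − 2) = ln(11.47) / 3.7 = 2.4394 / 3.7 = 0.6593 km⁻¹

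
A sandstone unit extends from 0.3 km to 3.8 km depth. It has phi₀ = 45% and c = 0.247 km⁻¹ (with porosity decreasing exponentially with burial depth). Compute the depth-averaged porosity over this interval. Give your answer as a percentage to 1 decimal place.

28.0%

⟨phi⟩ = (1/(z₂−z₁)) ∫ phi₀ e^(−cz) dz = phi₀·(e^(−c·z₁) − e^(−c·z₂)) / (c·(z₂−z₁))
e^(−0.247×0.3) = 0.9286; e^(−0.247×3.8) = 0.3912
⟨phi⟩ = 0.45 × (0.9286 − 0.3912) / (0.247 × 3.5) = 0.45 × 0.6216 = 0.2797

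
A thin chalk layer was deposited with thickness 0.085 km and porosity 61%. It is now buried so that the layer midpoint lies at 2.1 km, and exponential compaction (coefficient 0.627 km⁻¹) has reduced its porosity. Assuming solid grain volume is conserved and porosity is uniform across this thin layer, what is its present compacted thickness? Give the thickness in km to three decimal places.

Porosity at 2.1 km: φ = 0.61·exp(−0.627×2.1) = 0.1635
Solid-volume conservation: h(1−φ) = h₀(1−φ₀) ⇒ h = h₀·(1−φ₀)/(1−φ)
h = 0.085 × (1 − 0.61)/(1 − 0.1635) = 0.085 × 0.4662 = 0.0396 km

0.040 km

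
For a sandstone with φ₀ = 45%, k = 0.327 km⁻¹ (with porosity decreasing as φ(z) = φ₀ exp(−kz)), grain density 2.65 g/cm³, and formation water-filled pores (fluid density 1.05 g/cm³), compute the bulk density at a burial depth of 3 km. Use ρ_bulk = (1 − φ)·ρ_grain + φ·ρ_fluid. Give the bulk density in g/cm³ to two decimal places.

Porosity at depth: φ = 0.45·exp(−0.327×3) = 0.45×0.3749 = 0.1687
Bulk density: ρ_b = (1−φ)ρ_g + φ·ρ_f = 0.8313×2.65 + 0.1687×1.05
       = 2.203 + 0.177 = 2.380 g/cm³

2.38 g/cm³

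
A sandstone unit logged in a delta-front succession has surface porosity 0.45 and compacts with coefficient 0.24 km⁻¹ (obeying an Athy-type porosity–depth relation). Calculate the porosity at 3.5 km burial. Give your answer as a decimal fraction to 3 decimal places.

φ = φ₀·exp(−β·z) = 0.45 × exp(−0.24 × 3.5) = 0.45 × exp(−0.84)
  = 0.45 × 0.4317 = 0.1943

0.194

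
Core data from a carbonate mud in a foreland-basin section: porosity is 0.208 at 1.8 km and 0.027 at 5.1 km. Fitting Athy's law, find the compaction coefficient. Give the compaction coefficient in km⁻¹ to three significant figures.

Athy: φ(z) = φ₀ e^(−βz) ⇒ φ₁/φ₂ = e^{β(z₂−z₁)} ⇒ β = ln(φ₁/φ₂)/(z₂−z₁)
β = ln(0.208/0.027) / (5.1 − 1.8) = ln(7.704) / 3.3 = 2.0417 / 3.3 = 0.6187 km⁻¹

0.619 km⁻¹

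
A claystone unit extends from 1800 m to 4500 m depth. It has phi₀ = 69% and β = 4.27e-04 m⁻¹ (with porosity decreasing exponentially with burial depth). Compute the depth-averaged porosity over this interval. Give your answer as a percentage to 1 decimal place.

Working in km (1 km = 1000 m; β in km⁻¹ = β in m⁻¹ × 1000):
⟨phi⟩ = (1/(d₂−d₁)) ∫ phi₀ e^(−βd) dd = phi₀·(e^(−β·d₁) − e^(−β·d₂)) / (β·(d₂−d₁))
e^(−0.427×1.8) = 0.4637; e^(−0.427×4.5) = 0.1464
⟨phi⟩ = 0.69 × (0.4637 − 0.1464) / (0.427 × 2.7) = 0.69 × 0.2752 = 0.1899

19.0%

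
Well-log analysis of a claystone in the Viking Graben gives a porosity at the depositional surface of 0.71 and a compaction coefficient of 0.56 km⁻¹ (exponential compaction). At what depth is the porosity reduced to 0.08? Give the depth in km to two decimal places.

Invert Athy's law: d = ln(φ₀/φ) / β
d = ln(0.71/0.08) / 0.56 = ln(8.875) / 0.56 = 2.1832 / 0.56 = 3.899 km

3.90 km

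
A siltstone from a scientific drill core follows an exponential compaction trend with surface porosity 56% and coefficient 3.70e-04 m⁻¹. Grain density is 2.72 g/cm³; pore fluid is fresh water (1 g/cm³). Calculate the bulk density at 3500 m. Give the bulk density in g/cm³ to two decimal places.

Working in km (1 km = 1000 m; c in km⁻¹ = c in m⁻¹ × 1000):
Porosity at depth: n = 0.56·exp(−0.37×3.5) = 0.56×0.2739 = 0.1534
Bulk density: ρ_b = (1−n)ρ_g + n·ρ_f = 0.8466×2.72 + 0.1534×1
       = 2.303 + 0.153 = 2.456 g/cm³

2.46 g/cm³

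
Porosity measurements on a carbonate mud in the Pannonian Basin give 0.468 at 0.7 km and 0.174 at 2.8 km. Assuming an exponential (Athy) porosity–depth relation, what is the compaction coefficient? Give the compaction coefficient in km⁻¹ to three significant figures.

0.471 km⁻¹

Athy: n(z) = n₀ e^(−kz) ⇒ n₁/n₂ = e^{k(z₂−z₁)} ⇒ k = ln(n₁/n₂)/(z₂−z₁)
k = ln(0.468/0.174) / (2.8 − 0.7) = ln(2.69) / 2.1 = 0.9894 / 2.1 = 0.4711 km⁻¹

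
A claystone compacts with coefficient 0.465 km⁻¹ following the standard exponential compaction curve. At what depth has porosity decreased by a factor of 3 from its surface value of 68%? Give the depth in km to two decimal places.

2.36 km

phi/phi₀ = 1/3 ⇒ exp(−k·d) = 1/3 ⇒ d = ln(3) / k
d = 1.0986 / 0.465 = 2.363 km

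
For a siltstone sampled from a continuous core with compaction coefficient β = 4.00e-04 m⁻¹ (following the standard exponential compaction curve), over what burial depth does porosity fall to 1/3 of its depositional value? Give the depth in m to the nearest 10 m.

2750 m

Working in km (1 km = 1000 m; β in km⁻¹ = β in m⁻¹ × 1000):
n/n₀ = 1/3 ⇒ exp(−β·d) = 1/3 ⇒ d = ln(3) / β
d = 1.0986 / 0.4 = 2.747 km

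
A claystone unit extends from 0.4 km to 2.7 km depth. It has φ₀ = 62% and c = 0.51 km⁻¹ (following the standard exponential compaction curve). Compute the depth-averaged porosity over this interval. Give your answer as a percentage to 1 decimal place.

29.8%

⟨φ⟩ = (1/(Z₂−Z₁)) ∫ φ₀ e^(−cZ) dZ = φ₀·(e^(−c·Z₁) − e^(−c·Z₂)) / (c·(Z₂−Z₁))
e^(−0.51×0.4) = 0.8155; e^(−0.51×2.7) = 0.2523
⟨φ⟩ = 0.62 × (0.8155 − 0.2523) / (0.51 × 2.3) = 0.62 × 0.4801 = 0.2976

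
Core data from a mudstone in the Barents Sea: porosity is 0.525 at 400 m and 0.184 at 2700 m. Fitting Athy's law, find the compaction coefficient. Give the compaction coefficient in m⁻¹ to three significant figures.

0.000456 m⁻¹

Working in km (1 km = 1000 m; k in km⁻¹ = k in m⁻¹ × 1000):
Athy: n(Z) = n₀ e^(−kZ) ⇒ n₁/n₂ = e^{k(Z₂−Z₁)} ⇒ k = ln(n₁/n₂)/(Z₂−Z₁)
k = ln(0.525/0.184) / (2.7 − 0.4) = ln(2.853) / 2.3 = 1.0485 / 2.3 = 0.4559 km⁻¹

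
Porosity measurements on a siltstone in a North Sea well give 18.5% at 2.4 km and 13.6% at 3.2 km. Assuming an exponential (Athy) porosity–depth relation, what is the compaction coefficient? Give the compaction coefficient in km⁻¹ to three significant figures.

Athy: φ(z) = φ₀ e^(−βz) ⇒ φ₁/φ₂ = e^{β(z₂−z₁)} ⇒ β = ln(φ₁/φ₂)/(z₂−z₁)
β = ln(0.185/0.136) / (3.2 − 2.4) = ln(1.36) / 0.8 = 0.3077 / 0.8 = 0.3846 km⁻¹

0.385 km⁻¹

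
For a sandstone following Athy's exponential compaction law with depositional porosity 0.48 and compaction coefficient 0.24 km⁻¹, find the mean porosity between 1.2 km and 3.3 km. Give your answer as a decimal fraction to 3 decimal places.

⟨n⟩ = (1/(z₂−z₁)) ∫ n₀ e^(−cz) dz = n₀·(e^(−c·z₁) − e^(−c·z₂)) / (c·(z₂−z₁))
e^(−0.24×1.2) = 0.7498; e^(−0.24×3.3) = 0.4529
⟨n⟩ = 0.48 × (0.7498 − 0.4529) / (0.24 × 2.1) = 0.48 × 0.5889 = 0.2827

0.283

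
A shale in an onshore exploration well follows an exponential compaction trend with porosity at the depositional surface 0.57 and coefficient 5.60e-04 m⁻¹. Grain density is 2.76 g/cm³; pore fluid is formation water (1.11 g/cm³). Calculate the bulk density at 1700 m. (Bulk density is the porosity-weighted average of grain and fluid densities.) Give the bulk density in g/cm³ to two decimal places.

Working in km (1 km = 1000 m; β in km⁻¹ = β in m⁻¹ × 1000):
Porosity at depth: φ = 0.57·exp(−0.56×1.7) = 0.57×0.3860 = 0.2200
Bulk density: ρ_b = (1−φ)ρ_g + φ·ρ_f = 0.7800×2.76 + 0.2200×1.11
       = 2.153 + 0.244 = 2.397 g/cm³

2.40 g/cm³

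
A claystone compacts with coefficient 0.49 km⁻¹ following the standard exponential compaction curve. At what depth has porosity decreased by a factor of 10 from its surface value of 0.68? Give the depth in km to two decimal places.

n/n₀ = 1/10 ⇒ exp(−c·z) = 1/10 ⇒ z = ln(10) / c
z = 2.3026 / 0.49 = 4.699 km

4.70 km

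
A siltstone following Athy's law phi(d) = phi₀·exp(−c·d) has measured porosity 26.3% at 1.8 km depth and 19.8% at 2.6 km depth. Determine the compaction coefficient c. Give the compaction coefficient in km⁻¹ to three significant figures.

0.355 km⁻¹

Athy: phi(d) = phi₀ e^(−cd) ⇒ phi₁/phi₂ = e^{c(d₂−d₁)} ⇒ c = ln(phi₁/phi₂)/(d₂−d₁)
c = ln(0.263/0.198) / (2.6 − 1.8) = ln(1.328) / 0.8 = 0.2839 / 0.8 = 0.3549 km⁻¹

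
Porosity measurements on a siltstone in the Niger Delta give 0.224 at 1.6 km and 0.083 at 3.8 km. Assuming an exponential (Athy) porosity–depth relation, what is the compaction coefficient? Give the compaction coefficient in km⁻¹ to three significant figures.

0.451 km⁻¹

Athy: phi(z) = phi₀ e^(−cz) ⇒ phi₁/phi₂ = e^{c(z₂−z₁)} ⇒ c = ln(phi₁/phi₂)/(z₂−z₁)
c = ln(0.224/0.083) / (3.8 − 1.6) = ln(2.699) / 2.2 = 0.9928 / 2.2 = 0.4513 km⁻¹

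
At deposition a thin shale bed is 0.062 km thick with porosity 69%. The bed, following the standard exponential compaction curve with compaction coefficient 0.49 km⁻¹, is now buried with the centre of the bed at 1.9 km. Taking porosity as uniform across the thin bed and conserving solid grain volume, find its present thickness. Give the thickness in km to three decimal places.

0.026 km

Porosity at 1.9 km: φ = 0.69·exp(−0.49×1.9) = 0.2720
Solid-volume conservation: h(1−φ) = h₀(1−φ₀) ⇒ h = h₀·(1−φ₀)/(1−φ)
h = 0.062 × (1 − 0.69)/(1 − 0.2720) = 0.062 × 0.4258 = 0.0264 km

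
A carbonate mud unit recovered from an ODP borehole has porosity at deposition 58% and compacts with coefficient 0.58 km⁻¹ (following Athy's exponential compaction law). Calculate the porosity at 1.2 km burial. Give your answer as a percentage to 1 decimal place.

28.9%

φ = φ₀·exp(−β·Z) = 0.58 × exp(−0.58 × 1.2) = 0.58 × exp(−0.696)
  = 0.58 × 0.4986 = 0.2892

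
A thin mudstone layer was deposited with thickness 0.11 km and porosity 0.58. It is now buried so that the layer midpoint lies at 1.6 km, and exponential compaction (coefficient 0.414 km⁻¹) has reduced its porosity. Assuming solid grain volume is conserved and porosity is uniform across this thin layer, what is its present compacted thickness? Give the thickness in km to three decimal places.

Porosity at 1.6 km: φ = 0.58·exp(−0.414×1.6) = 0.2991
Solid-volume conservation: h(1−φ) = h₀(1−φ₀) ⇒ h = h₀·(1−φ₀)/(1−φ)
h = 0.11 × (1 − 0.58)/(1 − 0.2991) = 0.11 × 0.5992 = 0.0659 km

0.066 km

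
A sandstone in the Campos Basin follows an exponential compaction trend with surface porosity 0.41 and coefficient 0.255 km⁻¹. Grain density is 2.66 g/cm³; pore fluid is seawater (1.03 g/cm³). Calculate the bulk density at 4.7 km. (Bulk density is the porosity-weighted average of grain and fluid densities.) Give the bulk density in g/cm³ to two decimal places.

2.46 g/cm³

Porosity at depth: φ = 0.41·exp(−0.255×4.7) = 0.41×0.3016 = 0.1237
Bulk density: ρ_b = (1−φ)ρ_g + φ·ρ_f = 0.8763×2.66 + 0.1237×1.03
       = 2.331 + 0.127 = 2.458 g/cm³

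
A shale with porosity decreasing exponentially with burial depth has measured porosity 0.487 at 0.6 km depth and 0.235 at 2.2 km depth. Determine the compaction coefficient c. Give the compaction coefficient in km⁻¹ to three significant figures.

Athy: φ(Z) = φ₀ e^(−cZ) ⇒ φ₁/φ₂ = e^{c(Z₂−Z₁)} ⇒ c = ln(φ₁/φ₂)/(Z₂−Z₁)
c = ln(0.487/0.235) / (2.2 − 0.6) = ln(2.072) / 1.6 = 0.7287 / 1.6 = 0.4554 km⁻¹

0.455 km⁻¹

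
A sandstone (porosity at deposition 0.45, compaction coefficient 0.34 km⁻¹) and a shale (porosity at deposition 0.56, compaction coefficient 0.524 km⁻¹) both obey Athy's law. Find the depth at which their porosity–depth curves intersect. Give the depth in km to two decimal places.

1.19 km

Set n₀ₐ e^(−kₐd) = n₀ᵦ e^(−kᵦd) ⇒ ln(n₀ₐ/n₀ᵦ) = (kₐ − kᵦ)·d
d = ln(0.45/0.56) / (0.34 − 0.524) = -0.2187 / -0.184 = 1.189 km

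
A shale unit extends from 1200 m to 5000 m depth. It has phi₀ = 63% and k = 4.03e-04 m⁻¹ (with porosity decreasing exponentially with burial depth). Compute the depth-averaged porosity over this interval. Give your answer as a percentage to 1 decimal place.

Working in km (1 km = 1000 m; k in km⁻¹ = k in m⁻¹ × 1000):
⟨phi⟩ = (1/(Z₂−Z₁)) ∫ phi₀ e^(−kZ) dZ = phi₀·(e^(−k·Z₁) − e^(−k·Z₂)) / (k·(Z₂−Z₁))
e^(−0.403×1.2) = 0.6166; e^(−0.403×5) = 0.1333
⟨phi⟩ = 0.63 × (0.6166 − 0.1333) / (0.403 × 3.8) = 0.63 × 0.3156 = 0.1988

19.9%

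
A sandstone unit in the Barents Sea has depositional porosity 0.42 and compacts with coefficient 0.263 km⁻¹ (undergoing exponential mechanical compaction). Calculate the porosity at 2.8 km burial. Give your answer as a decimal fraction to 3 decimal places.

n = n₀·exp(−k·z) = 0.42 × exp(−0.263 × 2.8) = 0.42 × exp(−0.7364)
  = 0.42 × 0.4788 = 0.2011

0.201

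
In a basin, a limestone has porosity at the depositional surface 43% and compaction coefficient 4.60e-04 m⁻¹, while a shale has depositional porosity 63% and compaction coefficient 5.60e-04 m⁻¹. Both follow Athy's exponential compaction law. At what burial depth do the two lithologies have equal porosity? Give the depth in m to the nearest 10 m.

3820 m

Working in km (1 km = 1000 m; k in km⁻¹ = k in m⁻¹ × 1000):
Set φ₀ₐ e^(−kₐd) = φ₀ᵦ e^(−kᵦd) ⇒ ln(φ₀ₐ/φ₀ᵦ) = (kₐ − kᵦ)·d
d = ln(0.43/0.63) / (0.46 − 0.56) = -0.3819 / -0.1 = 3.819 km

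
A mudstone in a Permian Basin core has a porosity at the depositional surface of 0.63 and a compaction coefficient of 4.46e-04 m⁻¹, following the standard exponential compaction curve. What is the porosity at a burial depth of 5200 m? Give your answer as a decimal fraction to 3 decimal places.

0.062

Working in km (1 km = 1000 m; β in km⁻¹ = β in m⁻¹ × 1000):
phi = phi₀·exp(−β·z) = 0.63 × exp(−0.446 × 5.2) = 0.63 × exp(−2.319)
  = 0.63 × 0.0984 = 0.0620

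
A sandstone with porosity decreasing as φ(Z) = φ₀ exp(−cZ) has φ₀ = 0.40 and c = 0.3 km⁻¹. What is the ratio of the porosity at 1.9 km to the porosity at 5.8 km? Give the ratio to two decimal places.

3.22

φ(Z₁)/φ(Z₂) = e^(−c·Z₁)/e^(−c·Z₂) = e^{c(Z₂−Z₁)}
= exp(0.3 × 3.9) = exp(1.17) = 3.2220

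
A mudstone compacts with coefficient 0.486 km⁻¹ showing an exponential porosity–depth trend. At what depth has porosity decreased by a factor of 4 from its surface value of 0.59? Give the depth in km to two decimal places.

phi/phi₀ = 1/4 ⇒ exp(−β·d) = 1/4 ⇒ d = ln(4) / β
d = 1.3863 / 0.486 = 2.852 km

2.85 km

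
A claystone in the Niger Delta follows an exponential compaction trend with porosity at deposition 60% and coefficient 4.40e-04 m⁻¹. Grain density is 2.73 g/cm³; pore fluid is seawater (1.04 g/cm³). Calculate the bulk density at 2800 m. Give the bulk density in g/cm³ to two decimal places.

2.43 g/cm³

Working in km (1 km = 1000 m; β in km⁻¹ = β in m⁻¹ × 1000):
Porosity at depth: n = 0.6·exp(−0.44×2.8) = 0.6×0.2917 = 0.1750
Bulk density: ρ_b = (1−n)ρ_g + n·ρ_f = 0.8250×2.73 + 0.1750×1.04
       = 2.252 + 0.182 = 2.434 g/cm³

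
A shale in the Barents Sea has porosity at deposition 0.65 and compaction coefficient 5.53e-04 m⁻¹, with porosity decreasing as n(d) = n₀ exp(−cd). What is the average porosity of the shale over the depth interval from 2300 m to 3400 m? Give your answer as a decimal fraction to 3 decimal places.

0.136

Working in km (1 km = 1000 m; c in km⁻¹ = c in m⁻¹ × 1000):
⟨n⟩ = (1/(d₂−d₁)) ∫ n₀ e^(−cd) dd = n₀·(e^(−c·d₁) − e^(−c·d₂)) / (c·(d₂−d₁))
e^(−0.553×2.3) = 0.2803; e^(−0.553×3.4) = 0.1526
⟨n⟩ = 0.65 × (0.2803 − 0.1526) / (0.553 × 1.1) = 0.65 × 0.2100 = 0.1365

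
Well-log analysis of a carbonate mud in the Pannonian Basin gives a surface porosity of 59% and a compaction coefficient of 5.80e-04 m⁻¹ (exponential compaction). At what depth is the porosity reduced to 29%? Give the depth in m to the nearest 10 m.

1220 m

Working in km (1 km = 1000 m; c in km⁻¹ = c in m⁻¹ × 1000):
Invert Athy's law: Z = ln(n₀/n) / c
Z = ln(0.59/0.29) / 0.58 = ln(2.034) / 0.58 = 0.7102 / 0.58 = 1.225 km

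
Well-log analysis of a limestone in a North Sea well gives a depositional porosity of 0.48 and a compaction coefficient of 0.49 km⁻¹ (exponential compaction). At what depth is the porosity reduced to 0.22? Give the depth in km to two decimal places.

1.59 km

Invert Athy's law: Z = ln(φ₀/φ) / β
Z = ln(0.48/0.22) / 0.49 = ln(2.182) / 0.49 = 0.7802 / 0.49 = 1.592 km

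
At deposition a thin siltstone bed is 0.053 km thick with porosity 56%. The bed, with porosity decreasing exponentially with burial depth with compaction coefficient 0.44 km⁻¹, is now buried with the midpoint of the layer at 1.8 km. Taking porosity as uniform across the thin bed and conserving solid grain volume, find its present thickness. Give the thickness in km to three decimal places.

Porosity at 1.8 km: φ = 0.56·exp(−0.44×1.8) = 0.2536
Solid-volume conservation: h(1−φ) = h₀(1−φ₀) ⇒ h = h₀·(1−φ₀)/(1−φ)
h = 0.053 × (1 − 0.56)/(1 − 0.2536) = 0.053 × 0.5895 = 0.0312 km

0.031 km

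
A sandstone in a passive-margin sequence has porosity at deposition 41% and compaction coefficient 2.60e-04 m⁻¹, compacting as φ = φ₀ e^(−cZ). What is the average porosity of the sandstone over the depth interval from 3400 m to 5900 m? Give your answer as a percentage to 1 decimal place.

Working in km (1 km = 1000 m; c in km⁻¹ = c in m⁻¹ × 1000):
⟨φ⟩ = (1/(Z₂−Z₁)) ∫ φ₀ e^(−cZ) dZ = φ₀·(e^(−c·Z₁) − e^(−c·Z₂)) / (c·(Z₂−Z₁))
e^(−0.26×3.4) = 0.4131; e^(−0.26×5.9) = 0.2157
⟨φ⟩ = 0.41 × (0.4131 − 0.2157) / (0.26 × 2.5) = 0.41 × 0.3038 = 0.1245

12.5%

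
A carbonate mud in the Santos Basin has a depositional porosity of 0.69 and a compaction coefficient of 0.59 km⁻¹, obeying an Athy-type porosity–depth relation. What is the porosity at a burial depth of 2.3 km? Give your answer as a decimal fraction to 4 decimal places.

0.1776

φ = φ₀·exp(−β·z) = 0.69 × exp(−0.59 × 2.3) = 0.69 × exp(−1.357)
  = 0.69 × 0.2574 = 0.1776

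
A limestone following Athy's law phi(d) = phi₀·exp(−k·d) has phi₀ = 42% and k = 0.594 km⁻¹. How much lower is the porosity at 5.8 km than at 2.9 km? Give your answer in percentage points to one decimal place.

6.2 percentage points

phi(2.9) = 0.42·e^(−0.594×2.9) = 0.0750
phi(5.8) = 0.42·e^(−0.594×5.8) = 0.0134
Δphi = 0.0750 − 0.0134 = 0.0616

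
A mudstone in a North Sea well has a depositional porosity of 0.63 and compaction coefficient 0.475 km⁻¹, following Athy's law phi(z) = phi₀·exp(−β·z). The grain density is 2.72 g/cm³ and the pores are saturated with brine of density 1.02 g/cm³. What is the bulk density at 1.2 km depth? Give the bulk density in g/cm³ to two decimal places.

Porosity at depth: phi = 0.63·exp(−0.475×1.2) = 0.63×0.5655 = 0.3563
Bulk density: ρ_b = (1−phi)ρ_g + phi·ρ_f = 0.6437×2.72 + 0.3563×1.02
       = 1.751 + 0.363 = 2.114 g/cm³

2.11 g/cm³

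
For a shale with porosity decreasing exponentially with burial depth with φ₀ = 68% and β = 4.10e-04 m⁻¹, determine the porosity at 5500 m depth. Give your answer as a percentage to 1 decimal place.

Working in km (1 km = 1000 m; β in km⁻¹ = β in m⁻¹ × 1000):
φ = φ₀·exp(−β·d) = 0.68 × exp(−0.41 × 5.5) = 0.68 × exp(−2.255)
  = 0.68 × 0.1049 = 0.0713

7.1%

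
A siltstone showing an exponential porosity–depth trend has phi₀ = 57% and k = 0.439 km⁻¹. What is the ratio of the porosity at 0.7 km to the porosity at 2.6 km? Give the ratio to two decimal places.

phi(d₁)/phi(d₂) = e^(−k·d₁)/e^(−k·d₂) = e^{k(d₂−d₁)}
= exp(0.439 × 1.9) = exp(0.8341) = 2.3027

2.30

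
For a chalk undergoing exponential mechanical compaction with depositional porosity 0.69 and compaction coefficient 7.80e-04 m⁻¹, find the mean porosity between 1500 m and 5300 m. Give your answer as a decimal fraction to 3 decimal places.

0.069

Working in km (1 km = 1000 m; k in km⁻¹ = k in m⁻¹ × 1000):
⟨n⟩ = (1/(Z₂−Z₁)) ∫ n₀ e^(−kZ) dZ = n₀·(e^(−k·Z₁) − e^(−k·Z₂)) / (k·(Z₂−Z₁))
e^(−0.78×1.5) = 0.3104; e^(−0.78×5.3) = 0.0160
⟨n⟩ = 0.69 × (0.3104 − 0.0160) / (0.78 × 3.8) = 0.69 × 0.0993 = 0.0685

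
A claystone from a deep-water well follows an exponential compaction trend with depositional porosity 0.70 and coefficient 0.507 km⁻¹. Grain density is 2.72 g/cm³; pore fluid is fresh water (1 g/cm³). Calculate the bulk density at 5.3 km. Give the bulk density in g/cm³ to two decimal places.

2.64 g/cm³

Porosity at depth: φ = 0.7·exp(−0.507×5.3) = 0.7×0.0681 = 0.0477
Bulk density: ρ_b = (1−φ)ρ_g + φ·ρ_f = 0.9523×2.72 + 0.0477×1
       = 2.590 + 0.048 = 2.638 g/cm³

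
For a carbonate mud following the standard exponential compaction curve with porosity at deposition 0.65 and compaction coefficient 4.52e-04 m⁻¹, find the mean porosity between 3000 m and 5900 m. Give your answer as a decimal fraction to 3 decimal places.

0.093

Working in km (1 km = 1000 m; k in km⁻¹ = k in m⁻¹ × 1000):
⟨phi⟩ = (1/(Z₂−Z₁)) ∫ phi₀ e^(−kZ) dZ = phi₀·(e^(−k·Z₁) − e^(−k·Z₂)) / (k·(Z₂−Z₁))
e^(−0.452×3) = 0.2577; e^(−0.452×5.9) = 0.0695
⟨phi⟩ = 0.65 × (0.2577 − 0.0695) / (0.452 × 2.9) = 0.65 × 0.1436 = 0.0933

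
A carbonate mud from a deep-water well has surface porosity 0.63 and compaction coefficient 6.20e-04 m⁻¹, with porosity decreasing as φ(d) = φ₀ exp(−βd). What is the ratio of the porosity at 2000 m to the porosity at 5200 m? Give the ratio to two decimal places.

Working in km (1 km = 1000 m; β in km⁻¹ = β in m⁻¹ × 1000):
φ(d₁)/φ(d₂) = e^(−β·d₁)/e^(−β·d₂) = e^{β(d₂−d₁)}
= exp(0.62 × 3.2) = exp(1.984) = 7.2718

7.27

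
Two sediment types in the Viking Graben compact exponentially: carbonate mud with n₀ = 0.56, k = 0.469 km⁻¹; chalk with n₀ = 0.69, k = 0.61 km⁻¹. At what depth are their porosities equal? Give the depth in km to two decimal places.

Set n₀ₐ e^(−kₐz) = n₀ᵦ e^(−kᵦz) ⇒ ln(n₀ₐ/n₀ᵦ) = (kₐ − kᵦ)·z
z = ln(0.56/0.69) / (0.469 − 0.61) = -0.2088 / -0.141 = 1.481 km

1.48 km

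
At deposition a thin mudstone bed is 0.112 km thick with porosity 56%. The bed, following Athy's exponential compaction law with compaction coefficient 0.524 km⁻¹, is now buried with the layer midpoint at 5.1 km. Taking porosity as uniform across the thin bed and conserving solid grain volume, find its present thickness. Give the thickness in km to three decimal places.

Porosity at 5.1 km: φ = 0.56·exp(−0.524×5.1) = 0.0387
Solid-volume conservation: h(1−φ) = h₀(1−φ₀) ⇒ h = h₀·(1−φ₀)/(1−φ)
h = 0.112 × (1 − 0.56)/(1 − 0.0387) = 0.112 × 0.4577 = 0.0513 km

0.051 km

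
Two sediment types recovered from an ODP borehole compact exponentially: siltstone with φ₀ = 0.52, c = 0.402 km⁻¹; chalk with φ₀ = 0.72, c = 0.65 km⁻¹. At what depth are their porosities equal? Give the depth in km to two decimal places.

Set φ₀ₐ e^(−cₐz) = φ₀ᵦ e^(−cᵦz) ⇒ ln(φ₀ₐ/φ₀ᵦ) = (cₐ − cᵦ)·z
z = ln(0.52/0.72) / (0.402 − 0.65) = -0.3254 / -0.248 = 1.312 km

1.31 km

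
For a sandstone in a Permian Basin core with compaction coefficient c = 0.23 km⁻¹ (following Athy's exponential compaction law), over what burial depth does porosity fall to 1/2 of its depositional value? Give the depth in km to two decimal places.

3.01 km

n/n₀ = 1/2 ⇒ exp(−c·Z) = 1/2 ⇒ Z = ln(2) / c
Z = 0.6931 / 0.23 = 3.014 km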